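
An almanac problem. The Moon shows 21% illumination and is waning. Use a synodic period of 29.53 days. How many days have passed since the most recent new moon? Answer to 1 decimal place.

25.1 days

cos θ = 1 − 2f = 0.580, giving a principal value of 54.5°.
A waning Moon lies in 180°–360°, so θ = 360° − 54.5° = 305.5°.
At 360°/29.53 d per day, 305.5° corresponds to 25.06 days.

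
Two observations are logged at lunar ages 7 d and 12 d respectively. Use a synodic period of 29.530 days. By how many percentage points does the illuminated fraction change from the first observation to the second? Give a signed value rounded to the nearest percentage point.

θ₁ = 360° × 7/29.530 = 85.3°, f₁ = (1 − cos θ₁)/2 = 0.459.
θ₂ = 360° × 12/29.530 = 146.3°, f₂ = (1 − cos θ₂)/2 = 0.916.
Change = f₂ − f₁ = +0.457 → +46 percentage points.

+46 pp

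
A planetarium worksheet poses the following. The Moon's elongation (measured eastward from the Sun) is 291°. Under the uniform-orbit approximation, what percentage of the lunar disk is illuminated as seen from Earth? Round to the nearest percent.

32%

Half-versine of 291°: (1 − 0.358)/2 = 0.321, i.e. 32%.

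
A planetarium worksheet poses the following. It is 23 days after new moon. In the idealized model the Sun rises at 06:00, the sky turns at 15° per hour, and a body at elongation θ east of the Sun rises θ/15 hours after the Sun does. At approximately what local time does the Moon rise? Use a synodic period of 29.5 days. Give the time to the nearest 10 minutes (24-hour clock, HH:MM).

00:40

The Moon has covered 23/29.5 of its cycle, so θ ≈ 360° × 23/29.5 = 280.7°.
Delay after the Sun = 280.7° / (15°/h) ≈ 18.71 h.
06:00 + 18.712 h ≈ 00:43 → 00:40 to the nearest ten minutes.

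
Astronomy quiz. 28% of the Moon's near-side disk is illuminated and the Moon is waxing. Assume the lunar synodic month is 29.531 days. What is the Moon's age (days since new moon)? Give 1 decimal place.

5.2 days

From f = (1 − cos θ)/2: cos θ = 1 − 2×0.28 = 0.440; arccos → 63.9°.
Before full moon the principal value applies: θ = 63.9°.
At 360°/29.531 d per day, 63.9° corresponds to 5.24 days.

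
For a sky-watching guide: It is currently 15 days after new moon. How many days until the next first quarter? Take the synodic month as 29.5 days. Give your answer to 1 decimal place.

21.9 days

First quarter occurs at elongation 90°, i.e. at age 29.5 × 90/360 = 7.375 d.
Already past this cycle's first quarter; the next is at 7.375 + 29.5 = 36.875 d, so 36.875 − 15 = 21.875 days.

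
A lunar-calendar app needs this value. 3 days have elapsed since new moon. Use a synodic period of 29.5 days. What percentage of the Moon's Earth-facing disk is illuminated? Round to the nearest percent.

10%

Elongation θ = 360° × 3/29.5 ≈ 36.6°.
With cos θ = 0.803, the lit fraction is (1 − 0.803)/2 ≈ 0.099, so 10%.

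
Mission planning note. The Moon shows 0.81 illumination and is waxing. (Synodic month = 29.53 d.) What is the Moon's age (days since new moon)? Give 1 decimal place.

cos θ = 1 − 2f = -0.620, giving a principal value of 128.3°.
Waxing ⇒ before full, so θ = 128.3°.
At 360°/29.53 d per day, 128.3° corresponds to 10.53 days.

10.5 days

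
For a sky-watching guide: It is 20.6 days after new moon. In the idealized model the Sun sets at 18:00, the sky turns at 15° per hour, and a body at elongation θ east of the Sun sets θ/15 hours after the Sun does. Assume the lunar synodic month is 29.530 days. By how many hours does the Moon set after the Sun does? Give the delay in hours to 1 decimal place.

The Moon has covered 20.6/29.530 of its cycle, so θ ≈ 360° × 20.6/29.530 = 251.1°.
The Moon trails the Sun by θ/15 = 251.1/15 ≈ 16.74 hours.
So the Moon sets 16.74 h after the Sun.

16.7 h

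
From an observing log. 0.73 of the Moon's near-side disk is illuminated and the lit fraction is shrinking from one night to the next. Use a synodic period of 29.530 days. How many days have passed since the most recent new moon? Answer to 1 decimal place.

19.9 days

cos θ = 1 − 2f = -0.460, giving a principal value of 117.4°.
Waning ⇒ past full, so θ = 360° − 117.4° = 242.6°.
At 360°/29.530 d per day, 242.6° corresponds to 19.90 days.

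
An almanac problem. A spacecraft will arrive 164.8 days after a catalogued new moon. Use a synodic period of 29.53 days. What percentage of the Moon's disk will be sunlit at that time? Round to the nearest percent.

94%

164.8 d spans 5 complete synodic months (5 × 29.53 = 147.65 d) plus 17.15 d.
Phase angle: θ = 360°·(17.15 d)/(29.53 d) = 209.1°.
cos 209.1° = (-0.874), so f = (1 − (-0.874))/2 = 0.937, so 94%.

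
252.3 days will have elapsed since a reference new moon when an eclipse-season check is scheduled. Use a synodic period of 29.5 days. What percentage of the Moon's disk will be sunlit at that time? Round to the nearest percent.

97%

252.3 d spans 8 complete synodic months (8 × 29.5 = 236.00 d) plus 16.30 d.
Phase angle: θ = 360°·(16.30 d)/(29.5 d) = 198.9°.
With cos θ = (-0.946), the lit fraction is (1 − (-0.946))/2 ≈ 0.973, so 97%.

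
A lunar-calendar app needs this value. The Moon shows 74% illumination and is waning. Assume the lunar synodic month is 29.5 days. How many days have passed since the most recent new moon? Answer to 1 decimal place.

cos θ = 1 − 2f = -0.480, giving a principal value of 118.7°.
Waning ⇒ past full, so θ = 360° − 118.7° = 241.3°.
That fraction of the synodic month is 241.3/360 × 29.5 d ≈ 19.77 d.

19.8 days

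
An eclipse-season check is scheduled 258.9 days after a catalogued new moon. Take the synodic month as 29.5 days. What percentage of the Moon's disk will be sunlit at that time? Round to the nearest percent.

42%

258.9 d spans 8 complete synodic months (8 × 29.5 = 236.00 d) plus 22.90 d.
Phase angle: θ = 360°·(22.90 d)/(29.5 d) = 279.5°.
With cos θ = 0.164, the lit fraction is (1 − 0.164)/2 ≈ 0.418, so 42%.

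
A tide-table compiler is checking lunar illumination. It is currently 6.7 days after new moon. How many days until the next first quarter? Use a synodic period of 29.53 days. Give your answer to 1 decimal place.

0.7 days

First quarter is 0.25 of the way through the cycle: age 0.25 × 29.53 = 7.383 d.
So 0.683 days remain (7.383 − 6.7).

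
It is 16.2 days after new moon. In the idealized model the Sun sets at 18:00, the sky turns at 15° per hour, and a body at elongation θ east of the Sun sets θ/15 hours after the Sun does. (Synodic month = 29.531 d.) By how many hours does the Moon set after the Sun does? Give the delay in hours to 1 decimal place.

The Moon has covered 16.2/29.531 of its cycle, so θ ≈ 360° × 16.2/29.531 = 197.5°.
At 15° of sky rotation per hour, 197.5° corresponds to a 13.17 h lag.
So the Moon sets 13.17 h after the Sun.

13.2 h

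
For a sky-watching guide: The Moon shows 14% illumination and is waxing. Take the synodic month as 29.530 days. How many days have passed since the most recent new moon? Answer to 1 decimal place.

From f = (1 − cos θ)/2: cos θ = 1 − 2×0.14 = 0.720; arccos → 43.9°.
Before full moon the principal value applies: θ = 43.9°.
At 360°/29.530 d per day, 43.9° corresponds to 3.60 days.

3.6 days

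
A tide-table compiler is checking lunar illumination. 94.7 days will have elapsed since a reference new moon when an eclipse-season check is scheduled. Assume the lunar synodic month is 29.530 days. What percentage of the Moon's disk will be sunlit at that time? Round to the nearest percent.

94.7 d spans 3 complete synodic months (3 × 29.530 = 88.59 d) plus 6.11 d.
Phase angle: θ = 360°·(6.11 d)/(29.530 d) = 74.5°.
Illuminated fraction = (1 − cos 74.5°)/2 = (1 − 0.267)/2 ≈ 0.366, so 37%.

37%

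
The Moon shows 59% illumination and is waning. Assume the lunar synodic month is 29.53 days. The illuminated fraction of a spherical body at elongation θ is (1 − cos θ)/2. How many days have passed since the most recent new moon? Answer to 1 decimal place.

21.3 days

Invert f = (1 − cos θ)/2 to get cos θ = 1 − 2(0.59) = -0.180, hence θ₀ = arccos -0.180 = 100.4°.
Waning ⇒ past full, so θ = 360° − 100.4° = 259.6°.
Age = 29.53 × 259.6°/360° ≈ 21.30 days.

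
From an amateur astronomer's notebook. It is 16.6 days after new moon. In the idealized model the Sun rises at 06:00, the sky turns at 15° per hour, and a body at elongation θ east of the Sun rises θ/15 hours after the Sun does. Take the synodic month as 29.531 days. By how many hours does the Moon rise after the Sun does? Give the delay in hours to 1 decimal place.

Elongation θ = 360° × 16.6/29.531 ≈ 202.4°.
Delay after the Sun = 202.4° / (15°/h) ≈ 13.49 h.
So the Moon rises 13.49 h after the Sun.

13.5 h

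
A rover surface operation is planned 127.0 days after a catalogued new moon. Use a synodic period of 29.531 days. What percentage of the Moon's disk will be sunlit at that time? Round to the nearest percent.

66%

127.0/29.531 = 4.301 lunations, so 4 complete cycles and 8.88 d into the next.
Elongation θ = 360° × 8.88/29.531 ≈ 108.2°.
With cos θ = (-0.312), the lit fraction is (1 − (-0.312))/2 ≈ 0.656, so 66%.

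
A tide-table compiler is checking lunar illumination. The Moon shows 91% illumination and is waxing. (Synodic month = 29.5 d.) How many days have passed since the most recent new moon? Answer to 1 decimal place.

From f = (1 − cos θ)/2: cos θ = 1 − 2×0.91 = -0.820; arccos → 145.1°.
Waxing ⇒ before full, so θ = 145.1°.
At 360°/29.5 d per day, 145.1° corresponds to 11.89 days.

11.9 days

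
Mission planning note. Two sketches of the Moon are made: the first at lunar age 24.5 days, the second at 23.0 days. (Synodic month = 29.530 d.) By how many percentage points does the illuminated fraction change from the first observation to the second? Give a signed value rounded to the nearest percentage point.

First observation: θ = 360°·24.5/29.530 = 298.7°, so f = 0.260.
Second observation: θ = 280.4°, f = 0.410.
Δf = 0.410 − 0.260 = +0.150, i.e. +15 pp.

+15 pp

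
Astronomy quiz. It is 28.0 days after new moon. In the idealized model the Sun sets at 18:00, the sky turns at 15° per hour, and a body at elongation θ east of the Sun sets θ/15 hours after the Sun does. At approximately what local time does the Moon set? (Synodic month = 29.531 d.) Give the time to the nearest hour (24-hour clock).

17:00

Phase angle: θ = 360°·(28.0 d)/(29.531 d) = 341.3°.
Delay after the Sun = 341.3° / (15°/h) ≈ 22.76 h.
18:00 + 22.76 h ≈ 16:45 → 17:00 to the nearest hour.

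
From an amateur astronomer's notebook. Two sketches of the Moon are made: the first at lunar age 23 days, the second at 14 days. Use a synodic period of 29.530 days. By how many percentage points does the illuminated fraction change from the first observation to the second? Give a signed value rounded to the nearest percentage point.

+58 pp

θ₁ = 360° × 23/29.530 = 280.4°, f₁ = (1 − cos θ₁)/2 = 0.410.
θ₂ = 360° × 14/29.530 = 170.7°, f₂ = (1 − cos θ₂)/2 = 0.993.
Change = f₂ − f₁ = +0.584 → +58 percentage points.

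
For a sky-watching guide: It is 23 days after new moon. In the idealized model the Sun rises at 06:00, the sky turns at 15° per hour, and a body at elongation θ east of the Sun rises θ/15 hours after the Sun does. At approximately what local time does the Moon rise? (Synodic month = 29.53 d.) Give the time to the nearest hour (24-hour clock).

The Moon has covered 23/29.53 of its cycle, so θ ≈ 360° × 23/29.53 = 280.4°.
At 15° of sky rotation per hour, 280.4° corresponds to a 18.69 h lag.
06:00 + 18.69 h ≈ 00:42 → 01:00 to the nearest hour.

01:00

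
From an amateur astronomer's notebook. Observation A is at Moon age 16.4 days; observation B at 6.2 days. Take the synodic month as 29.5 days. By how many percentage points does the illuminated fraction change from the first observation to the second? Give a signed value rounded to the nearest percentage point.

θ₁ = 360° × 16.4/29.5 = 200.1°, f₁ = (1 − cos θ₁)/2 = 0.969.
θ₂ = 360° × 6.2/29.5 = 75.7°, f₂ = (1 − cos θ₂)/2 = 0.376.
Change = f₂ − f₁ = -0.593 → -59 percentage points.

-59 percentage points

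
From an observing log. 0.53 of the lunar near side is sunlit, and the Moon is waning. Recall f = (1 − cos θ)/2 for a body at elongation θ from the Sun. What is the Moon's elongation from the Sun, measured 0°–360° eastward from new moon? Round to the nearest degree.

267°

From f = (1 − cos θ)/2: cos θ = 1 − 2×0.53 = -0.060; arccos → 93.4°.
Waning ⇒ past full, so θ = 360° − 93.4° = 266.6°.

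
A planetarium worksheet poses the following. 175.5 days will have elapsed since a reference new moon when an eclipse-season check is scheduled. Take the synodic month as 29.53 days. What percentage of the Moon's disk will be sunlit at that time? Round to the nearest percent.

3%

Reduce mod P: 175.5 − 5×29.53 = 27.85 d into the current lunation.
The Moon has covered 27.85/29.53 of its cycle, so θ ≈ 360° × 27.85/29.53 = 339.5°.
Illuminated fraction = (1 − cos 339.5°)/2 = (1 − 0.937)/2 ≈ 0.032, so 3%.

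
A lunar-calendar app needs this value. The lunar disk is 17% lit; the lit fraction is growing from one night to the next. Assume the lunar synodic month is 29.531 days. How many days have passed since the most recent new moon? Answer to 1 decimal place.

4.0 days

From f = (1 − cos θ)/2: cos θ = 1 − 2×0.17 = 0.660; arccos → 48.7°.
The Moon is waxing (0°–180°), so θ = 48.7° directly.
At 360°/29.531 d per day, 48.7° corresponds to 3.99 days.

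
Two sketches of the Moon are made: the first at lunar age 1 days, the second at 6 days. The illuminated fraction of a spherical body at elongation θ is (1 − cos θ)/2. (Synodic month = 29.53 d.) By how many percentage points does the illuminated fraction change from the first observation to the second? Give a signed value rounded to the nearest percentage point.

+34 percentage points

First observation: θ = 360°·1/29.53 = 12.2°, so f = 0.011.
Second observation: θ = 73.1°, f = 0.355.
Δf = 0.355 − 0.011 = +0.344, i.e. +34 pp.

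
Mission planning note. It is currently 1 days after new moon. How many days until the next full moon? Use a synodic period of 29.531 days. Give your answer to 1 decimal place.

13.8 days

Full moon is 0.5 of the way through the cycle: age 0.5 × 29.531 = 14.765 d.
That is 14.765 − 1 = 13.765 days ahead.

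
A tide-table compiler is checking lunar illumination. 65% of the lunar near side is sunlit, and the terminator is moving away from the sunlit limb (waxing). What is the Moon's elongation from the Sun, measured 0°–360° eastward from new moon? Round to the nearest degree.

107°

Invert f = (1 − cos θ)/2 to get cos θ = 1 − 2(0.65) = -0.300, hence θ₀ = arccos -0.300 = 107.5°.
The Moon is waxing (0°–180°), so θ = 107.5° directly.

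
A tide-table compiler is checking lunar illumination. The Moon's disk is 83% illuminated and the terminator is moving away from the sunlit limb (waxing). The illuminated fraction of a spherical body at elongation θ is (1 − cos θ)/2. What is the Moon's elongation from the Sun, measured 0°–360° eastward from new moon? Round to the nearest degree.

From f = (1 − cos θ)/2: cos θ = 1 − 2×0.83 = -0.660; arccos → 131.3°.
The Moon is waxing (0°–180°), so θ = 131.3° directly.

131°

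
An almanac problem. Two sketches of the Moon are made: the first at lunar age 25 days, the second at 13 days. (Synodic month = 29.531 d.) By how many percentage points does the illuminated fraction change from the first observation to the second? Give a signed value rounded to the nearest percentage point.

+75 pp

First observation: θ = 360°·25/29.531 = 304.8°, so f = 0.215.
Second observation: θ = 158.5°, f = 0.965.
Δf = 0.965 − 0.215 = +0.750, i.e. +75 pp.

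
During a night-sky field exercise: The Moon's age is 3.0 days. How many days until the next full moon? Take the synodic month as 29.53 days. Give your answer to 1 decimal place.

11.8 days

Full moon is 0.5 of the way through the cycle: age 0.5 × 29.53 = 14.765 d.
That is 14.765 − 3.0 = 11.765 days ahead.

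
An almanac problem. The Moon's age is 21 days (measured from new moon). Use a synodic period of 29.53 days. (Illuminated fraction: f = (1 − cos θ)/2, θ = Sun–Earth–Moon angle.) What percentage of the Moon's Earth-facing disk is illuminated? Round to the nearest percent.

62%

The Moon has covered 21/29.53 of its cycle, so θ ≈ 360° × 21/29.53 = 256.0°.
With cos θ = (-0.242), the lit fraction is (1 − (-0.242))/2 ≈ 0.621, so 62%.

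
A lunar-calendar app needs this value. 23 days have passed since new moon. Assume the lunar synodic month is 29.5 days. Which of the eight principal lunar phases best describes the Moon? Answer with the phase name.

At 23/29.5 of the cycle, θ ≈ 281° — the last quarter range.

last quarter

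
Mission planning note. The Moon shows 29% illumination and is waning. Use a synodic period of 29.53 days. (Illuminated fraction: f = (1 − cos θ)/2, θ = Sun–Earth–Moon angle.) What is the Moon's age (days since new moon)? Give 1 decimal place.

Invert f = (1 − cos θ)/2 to get cos θ = 1 − 2(0.29) = 0.420, hence θ₀ = arccos 0.420 = 65.2°.
Since the Moon is past full (waning), take the reflex angle: θ = 360° − 65.2° = 294.8°.
At 360°/29.53 d per day, 294.8° corresponds to 24.18 days.

24.2 days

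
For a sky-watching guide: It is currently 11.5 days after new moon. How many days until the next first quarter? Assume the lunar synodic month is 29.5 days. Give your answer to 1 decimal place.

25.4 days

First quarter occurs at elongation 90°, i.e. at age 29.5 × 90/360 = 7.375 d.
Already past this cycle's first quarter; the next is at 7.375 + 29.5 = 36.875 d, so 36.875 − 11.5 = 25.375 days.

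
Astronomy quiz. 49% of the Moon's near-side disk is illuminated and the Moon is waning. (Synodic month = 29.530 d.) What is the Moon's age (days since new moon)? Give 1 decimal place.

22.2 days

From f = (1 − cos θ)/2: cos θ = 1 − 2×0.49 = 0.020; arccos → 88.9°.
A waning Moon lies in 180°–360°, so θ = 360° − 88.9° = 271.1°.
At 360°/29.530 d per day, 271.1° corresponds to 22.24 days.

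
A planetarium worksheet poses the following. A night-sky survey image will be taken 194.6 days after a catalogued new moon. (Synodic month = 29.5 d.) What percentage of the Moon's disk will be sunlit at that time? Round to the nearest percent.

Reduce mod P: 194.6 − 6×29.5 = 17.60 d into the current lunation.
The Moon has covered 17.60/29.5 of its cycle, so θ ≈ 360° × 17.60/29.5 = 214.8°.
With cos θ = (-0.821), the lit fraction is (1 − (-0.821))/2 ≈ 0.911, so 91%.

91%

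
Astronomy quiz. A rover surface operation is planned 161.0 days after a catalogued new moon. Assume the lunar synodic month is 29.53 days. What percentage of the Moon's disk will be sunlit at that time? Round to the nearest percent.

98%

161.0/29.53 = 5.452 lunations, so 5 complete cycles and 13.35 d into the next.
Elongation θ = 360° × 13.35/29.53 ≈ 162.7°.
Illuminated fraction = (1 − cos 162.7°)/2 = (1 − (-0.955))/2 ≈ 0.978, so 98%.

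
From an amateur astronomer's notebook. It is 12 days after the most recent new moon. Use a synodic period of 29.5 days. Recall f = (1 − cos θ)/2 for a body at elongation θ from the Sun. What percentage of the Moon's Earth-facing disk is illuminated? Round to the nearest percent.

The Moon has covered 12/29.5 of its cycle, so θ ≈ 360° × 12/29.5 = 146.4°.
With cos θ = (-0.833), the lit fraction is (1 − (-0.833))/2 ≈ 0.917, so 92%.

92%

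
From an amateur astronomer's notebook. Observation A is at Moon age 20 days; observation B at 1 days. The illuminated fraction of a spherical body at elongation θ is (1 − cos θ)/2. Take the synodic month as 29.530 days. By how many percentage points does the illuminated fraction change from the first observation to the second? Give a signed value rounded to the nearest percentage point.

θ₁ = 360° × 20/29.530 = 243.8°, f₁ = (1 − cos θ₁)/2 = 0.721.
θ₂ = 360° × 1/29.530 = 12.2°, f₂ = (1 − cos θ₂)/2 = 0.011.
Change = f₂ − f₁ = -0.709 → -71 percentage points.

-71 pp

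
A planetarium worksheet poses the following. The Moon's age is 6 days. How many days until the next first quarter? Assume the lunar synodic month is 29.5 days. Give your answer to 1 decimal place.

1.4 days

First quarter occurs at elongation 90°, i.e. at age 29.5 × 90/360 = 7.375 d.
That is 7.375 − 6 = 1.375 days ahead.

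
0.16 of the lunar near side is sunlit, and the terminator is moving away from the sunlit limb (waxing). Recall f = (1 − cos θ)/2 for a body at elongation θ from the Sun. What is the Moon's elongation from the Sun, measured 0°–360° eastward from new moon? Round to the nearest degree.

cos θ = 1 − 2f = 0.680, giving a principal value of 47.2°.
The Moon is waxing (0°–180°), so θ = 47.2° directly.

47°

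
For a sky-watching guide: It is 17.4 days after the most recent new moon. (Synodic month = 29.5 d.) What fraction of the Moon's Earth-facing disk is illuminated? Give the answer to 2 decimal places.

Phase angle: θ = 360°·(17.4 d)/(29.5 d) = 212.3°.
cos 212.3° = (-0.845), so f = (1 − (-0.845))/2 = 0.922.

0.92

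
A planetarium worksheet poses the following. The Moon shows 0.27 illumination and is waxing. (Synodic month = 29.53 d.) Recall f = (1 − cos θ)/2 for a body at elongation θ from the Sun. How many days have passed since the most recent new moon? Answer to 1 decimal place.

From f = (1 − cos θ)/2: cos θ = 1 − 2×0.27 = 0.460; arccos → 62.6°.
Waxing ⇒ before full, so θ = 62.6°.
Age = 29.53 × 62.6°/360° ≈ 5.14 days.

5.1 days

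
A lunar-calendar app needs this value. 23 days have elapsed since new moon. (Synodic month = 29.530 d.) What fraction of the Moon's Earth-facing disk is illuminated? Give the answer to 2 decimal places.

0.41

Elongation θ = 360° × 23/29.530 ≈ 280.4°.
Illuminated fraction = (1 − cos 280.4°)/2 = (1 − 0.180)/2 ≈ 0.410.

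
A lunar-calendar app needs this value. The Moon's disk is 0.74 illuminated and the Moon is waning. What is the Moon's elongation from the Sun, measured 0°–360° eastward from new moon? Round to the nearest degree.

241°

Invert f = (1 − cos θ)/2 to get cos θ = 1 − 2(0.74) = -0.480, hence θ₀ = arccos -0.480 = 118.7°.
A waning Moon lies in 180°–360°, so θ = 360° − 118.7° = 241.3°.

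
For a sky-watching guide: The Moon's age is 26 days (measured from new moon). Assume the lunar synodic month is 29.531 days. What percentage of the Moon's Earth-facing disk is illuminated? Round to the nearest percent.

The Moon has covered 26/29.531 of its cycle, so θ ≈ 360° × 26/29.531 = 317.0°.
With cos θ = 0.731, the lit fraction is (1 − 0.731)/2 ≈ 0.135, so 13%.

13%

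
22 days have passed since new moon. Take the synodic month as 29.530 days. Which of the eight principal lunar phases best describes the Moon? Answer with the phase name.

At 22/29.530 of the cycle, θ ≈ 268° — the last quarter range.

last quarter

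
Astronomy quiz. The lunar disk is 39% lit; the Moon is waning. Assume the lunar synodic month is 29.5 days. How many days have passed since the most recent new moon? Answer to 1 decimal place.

23.2 days

Invert f = (1 − cos θ)/2 to get cos θ = 1 − 2(0.39) = 0.220, hence θ₀ = arccos 0.220 = 77.3°.
A waning Moon lies in 180°–360°, so θ = 360° − 77.3° = 282.7°.
That fraction of the synodic month is 282.7/360 × 29.5 d ≈ 23.17 d.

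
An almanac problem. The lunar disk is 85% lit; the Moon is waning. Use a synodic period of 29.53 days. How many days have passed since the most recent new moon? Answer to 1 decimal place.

Invert f = (1 − cos θ)/2 to get cos θ = 1 − 2(0.85) = -0.700, hence θ₀ = arccos -0.700 = 134.4°.
A waning Moon lies in 180°–360°, so θ = 360° − 134.4° = 225.6°.
Age = 29.53 × 225.6°/360° ≈ 18.50 days.

18.5 days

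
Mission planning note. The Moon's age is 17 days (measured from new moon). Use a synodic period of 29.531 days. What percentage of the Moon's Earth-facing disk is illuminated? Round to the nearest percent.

94%

Phase angle: θ = 360°·(17 d)/(29.531 d) = 207.2°.
Illuminated fraction = (1 − cos 207.2°)/2 = (1 − (-0.889))/2 ≈ 0.945, so 94%.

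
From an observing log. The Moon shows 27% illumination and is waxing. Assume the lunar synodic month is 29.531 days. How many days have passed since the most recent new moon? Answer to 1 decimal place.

cos θ = 1 − 2f = 0.460, giving a principal value of 62.6°.
Before full moon the principal value applies: θ = 62.6°.
Age = 29.531 × 62.6°/360° ≈ 5.14 days.

5.1 days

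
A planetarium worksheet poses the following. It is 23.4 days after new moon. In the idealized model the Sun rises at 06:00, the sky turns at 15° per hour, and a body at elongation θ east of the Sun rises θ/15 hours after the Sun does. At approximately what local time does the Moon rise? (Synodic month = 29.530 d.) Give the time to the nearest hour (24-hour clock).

Phase angle: θ = 360°·(23.4 d)/(29.530 d) = 285.3°.
At 15° of sky rotation per hour, 285.3° corresponds to a 19.02 h lag.
06:00 + 19.02 h ≈ 01:01 → 01:00 to the nearest hour.

01:00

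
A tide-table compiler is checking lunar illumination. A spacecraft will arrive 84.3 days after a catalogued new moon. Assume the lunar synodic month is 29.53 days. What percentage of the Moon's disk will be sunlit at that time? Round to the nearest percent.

19%

Reduce mod P: 84.3 − 2×29.53 = 25.24 d into the current lunation.
Elongation θ = 360° × 25.24/29.53 ≈ 307.7°.
Illuminated fraction = (1 − cos 307.7°)/2 = (1 − 0.612)/2 ≈ 0.194, so 19%.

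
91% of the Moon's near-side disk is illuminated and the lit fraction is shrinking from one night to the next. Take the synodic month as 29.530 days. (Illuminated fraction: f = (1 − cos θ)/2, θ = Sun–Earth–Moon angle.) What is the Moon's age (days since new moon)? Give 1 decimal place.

17.6 days

Invert f = (1 − cos θ)/2 to get cos θ = 1 − 2(0.91) = -0.820, hence θ₀ = arccos -0.820 = 145.1°.
Waning ⇒ past full, so θ = 360° − 145.1° = 214.9°.
That fraction of the synodic month is 214.9/360 × 29.530 d ≈ 17.63 d.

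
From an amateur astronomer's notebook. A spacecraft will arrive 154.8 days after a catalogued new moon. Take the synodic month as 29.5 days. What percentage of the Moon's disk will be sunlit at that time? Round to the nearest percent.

Reduce mod P: 154.8 − 5×29.5 = 7.30 d into the current lunation.
The Moon has covered 7.30/29.5 of its cycle, so θ ≈ 360° × 7.30/29.5 = 89.1°.
With cos θ = 0.016, the lit fraction is (1 − 0.016)/2 ≈ 0.492, so 49%.

49%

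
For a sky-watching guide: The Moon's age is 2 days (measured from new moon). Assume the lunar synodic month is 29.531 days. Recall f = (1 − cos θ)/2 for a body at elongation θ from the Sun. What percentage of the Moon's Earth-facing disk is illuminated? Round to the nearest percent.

Phase angle: θ = 360°·(2 d)/(29.531 d) = 24.4°.
With cos θ = 0.911, the lit fraction is (1 − 0.911)/2 ≈ 0.045, so 4%.

4%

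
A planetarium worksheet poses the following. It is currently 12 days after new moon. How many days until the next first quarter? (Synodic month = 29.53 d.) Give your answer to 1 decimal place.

24.9 days

First quarter occurs at elongation 90°, i.e. at age 29.53 × 90/360 = 7.383 d.
This lunation's first quarter (7.383 d) has passed, so add one period: 36.913 − 12 = 24.913 days.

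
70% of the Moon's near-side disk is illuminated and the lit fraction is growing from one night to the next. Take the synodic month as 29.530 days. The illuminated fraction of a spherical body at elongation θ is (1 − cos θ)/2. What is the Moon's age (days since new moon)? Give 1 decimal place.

9.3 days

cos θ = 1 − 2f = -0.400, giving a principal value of 113.6°.
The Moon is waxing (0°–180°), so θ = 113.6° directly.
That fraction of the synodic month is 113.6/360 × 29.530 d ≈ 9.32 d.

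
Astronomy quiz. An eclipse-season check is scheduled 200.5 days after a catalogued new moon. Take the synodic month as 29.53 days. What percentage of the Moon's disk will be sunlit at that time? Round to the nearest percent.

38%

Reduce mod P: 200.5 − 6×29.53 = 23.32 d into the current lunation.
Phase angle: θ = 360°·(23.32 d)/(29.53 d) = 284.3°.
cos 284.3° = 0.247, so f = (1 − 0.247)/2 = 0.377, so 38%.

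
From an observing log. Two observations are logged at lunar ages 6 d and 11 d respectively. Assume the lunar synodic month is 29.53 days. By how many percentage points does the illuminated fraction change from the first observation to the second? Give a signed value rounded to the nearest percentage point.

+49 pp

First observation: θ = 360°·6/29.53 = 73.1°, so f = 0.355.
Second observation: θ = 134.1°, f = 0.848.
Δf = 0.848 − 0.355 = +0.493, i.e. +49 pp.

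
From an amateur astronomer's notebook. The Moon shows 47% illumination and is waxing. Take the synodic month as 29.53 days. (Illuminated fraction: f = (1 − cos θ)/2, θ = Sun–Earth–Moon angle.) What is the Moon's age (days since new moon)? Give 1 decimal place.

7.1 days

Invert f = (1 − cos θ)/2 to get cos θ = 1 − 2(0.47) = 0.060, hence θ₀ = arccos 0.060 = 86.6°.
Waxing ⇒ before full, so θ = 86.6°.
That fraction of the synodic month is 86.6/360 × 29.53 d ≈ 7.10 d.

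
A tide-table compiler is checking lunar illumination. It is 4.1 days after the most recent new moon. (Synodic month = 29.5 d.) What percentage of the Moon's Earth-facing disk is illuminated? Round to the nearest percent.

18%

Elongation θ = 360° × 4.1/29.5 ≈ 50.0°.
With cos θ = 0.642, the lit fraction is (1 − 0.642)/2 ≈ 0.179, so 18%.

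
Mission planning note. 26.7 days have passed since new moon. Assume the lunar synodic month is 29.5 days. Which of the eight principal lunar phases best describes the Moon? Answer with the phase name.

waning crescent

θ ≈ 360° × 26.7/29.5 = 326°, which falls in the waning crescent sector.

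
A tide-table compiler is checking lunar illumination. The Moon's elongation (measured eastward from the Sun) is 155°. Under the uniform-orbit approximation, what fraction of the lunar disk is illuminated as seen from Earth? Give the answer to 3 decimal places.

f = (1 − cos 155°)/2 = (1 − (-0.906))/2 ≈ 0.953.

0.953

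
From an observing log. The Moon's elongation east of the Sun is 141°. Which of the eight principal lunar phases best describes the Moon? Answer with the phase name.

waxing gibbous

141° lies in the waxing gibbous sector of the 8-phase cycle.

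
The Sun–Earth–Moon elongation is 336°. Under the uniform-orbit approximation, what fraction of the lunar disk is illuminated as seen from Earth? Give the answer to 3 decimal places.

Half-versine of 336°: (1 − 0.914)/2 = 0.043.

0.043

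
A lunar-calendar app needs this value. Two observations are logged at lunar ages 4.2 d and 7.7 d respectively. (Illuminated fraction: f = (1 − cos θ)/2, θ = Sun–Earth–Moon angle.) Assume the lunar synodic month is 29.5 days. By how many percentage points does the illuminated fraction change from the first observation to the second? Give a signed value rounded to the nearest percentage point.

θ₁ = 360° × 4.2/29.5 = 51.3°, f₁ = (1 − cos θ₁)/2 = 0.187.
θ₂ = 360° × 7.7/29.5 = 94.0°, f₂ = (1 − cos θ₂)/2 = 0.535.
Change = f₂ − f₁ = +0.348 → +35 percentage points.

+35 pp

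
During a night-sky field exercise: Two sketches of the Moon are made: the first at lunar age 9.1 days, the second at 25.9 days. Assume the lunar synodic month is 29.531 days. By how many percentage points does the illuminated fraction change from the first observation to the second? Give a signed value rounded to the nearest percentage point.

-54 pp

First observation: θ = 360°·9.1/29.531 = 110.9°, so f = 0.679.
Second observation: θ = 315.7°, f = 0.142.
Δf = 0.142 − 0.679 = -0.537, i.e. -54 pp.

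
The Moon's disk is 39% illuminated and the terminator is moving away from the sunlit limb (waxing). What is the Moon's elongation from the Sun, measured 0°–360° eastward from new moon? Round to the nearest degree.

Invert f = (1 − cos θ)/2 to get cos θ = 1 − 2(0.39) = 0.220, hence θ₀ = arccos 0.220 = 77.3°.
Before full moon the principal value applies: θ = 77.3°.

77°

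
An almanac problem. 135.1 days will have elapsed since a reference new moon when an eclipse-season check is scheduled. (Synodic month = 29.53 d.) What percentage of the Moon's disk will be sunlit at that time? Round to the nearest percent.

95%

135.1/29.53 = 4.575 lunations, so 4 complete cycles and 16.98 d into the next.
Elongation θ = 360° × 16.98/29.53 ≈ 207.0°.
Illuminated fraction = (1 − cos 207.0°)/2 = (1 − (-0.891))/2 ≈ 0.945, so 95%.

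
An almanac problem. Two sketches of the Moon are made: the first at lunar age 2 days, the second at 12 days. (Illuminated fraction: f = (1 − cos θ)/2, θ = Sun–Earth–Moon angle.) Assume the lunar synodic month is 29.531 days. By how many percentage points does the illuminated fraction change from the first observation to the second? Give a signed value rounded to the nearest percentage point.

First observation: θ = 360°·2/29.531 = 24.4°, so f = 0.045.
Second observation: θ = 146.3°, f = 0.916.
Δf = 0.916 − 0.045 = +0.871, i.e. +87 pp.

+87 pp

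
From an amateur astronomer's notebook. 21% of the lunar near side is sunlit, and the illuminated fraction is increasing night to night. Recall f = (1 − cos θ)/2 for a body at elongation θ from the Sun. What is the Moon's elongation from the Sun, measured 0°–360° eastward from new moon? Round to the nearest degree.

55°

Invert f = (1 − cos θ)/2 to get cos θ = 1 − 2(0.21) = 0.580, hence θ₀ = arccos 0.580 = 54.5°.
The Moon is waxing (0°–180°), so θ = 54.5° directly.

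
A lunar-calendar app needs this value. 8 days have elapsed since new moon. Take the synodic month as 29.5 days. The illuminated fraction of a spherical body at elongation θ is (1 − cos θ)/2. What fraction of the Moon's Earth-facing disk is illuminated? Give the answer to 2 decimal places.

0.57

The Moon has covered 8/29.5 of its cycle, so θ ≈ 360° × 8/29.5 = 97.6°.
With cos θ = (-0.133), the lit fraction is (1 − (-0.133))/2 ≈ 0.566.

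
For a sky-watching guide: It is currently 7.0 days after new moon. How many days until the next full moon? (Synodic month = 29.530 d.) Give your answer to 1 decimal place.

Full moon is 0.5 of the way through the cycle: age 0.5 × 29.530 = 14.765 d.
That is 14.765 − 7.0 = 7.765 days ahead.

7.8 days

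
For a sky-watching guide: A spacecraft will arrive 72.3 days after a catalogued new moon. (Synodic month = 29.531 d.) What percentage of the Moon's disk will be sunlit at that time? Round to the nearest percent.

72.3/29.531 = 2.448 lunations, so 2 complete cycles and 13.24 d into the next.
The Moon has covered 13.24/29.531 of its cycle, so θ ≈ 360° × 13.24/29.531 = 161.4°.
With cos θ = (-0.948), the lit fraction is (1 − (-0.948))/2 ≈ 0.974, so 97%.

97%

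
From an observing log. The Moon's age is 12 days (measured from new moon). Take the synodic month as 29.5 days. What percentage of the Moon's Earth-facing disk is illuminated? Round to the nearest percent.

92%

The Moon has covered 12/29.5 of its cycle, so θ ≈ 360° × 12/29.5 = 146.4°.
cos 146.4° = (-0.833), so f = (1 − (-0.833))/2 = 0.917, so 92%.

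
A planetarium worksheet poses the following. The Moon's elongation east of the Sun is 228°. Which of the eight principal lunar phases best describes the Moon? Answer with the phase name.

228° lies in the waning gibbous sector of the 8-phase cycle.

waning gibbous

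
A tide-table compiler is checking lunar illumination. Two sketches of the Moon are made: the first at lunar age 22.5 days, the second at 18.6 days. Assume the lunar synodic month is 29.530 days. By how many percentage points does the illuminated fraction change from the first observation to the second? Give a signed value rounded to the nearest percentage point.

θ₁ = 360° × 22.5/29.530 = 274.3°, f₁ = (1 − cos θ₁)/2 = 0.463.
θ₂ = 360° × 18.6/29.530 = 226.8°, f₂ = (1 − cos θ₂)/2 = 0.843.
Change = f₂ − f₁ = +0.380 → +38 percentage points.

+38 percentage points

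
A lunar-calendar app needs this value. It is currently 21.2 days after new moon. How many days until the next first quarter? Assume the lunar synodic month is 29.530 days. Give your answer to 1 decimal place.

15.7 days

First quarter is 0.25 of the way through the cycle: age 0.25 × 29.530 = 7.383 d.
This lunation's first quarter (7.383 d) has passed, so add one period: 36.913 − 21.2 = 15.713 days.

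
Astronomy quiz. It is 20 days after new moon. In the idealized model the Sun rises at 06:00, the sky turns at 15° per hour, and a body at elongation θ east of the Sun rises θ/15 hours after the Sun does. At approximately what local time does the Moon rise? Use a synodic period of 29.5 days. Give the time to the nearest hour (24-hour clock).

The Moon has covered 20/29.5 of its cycle, so θ ≈ 360° × 20/29.5 = 244.1°.
The Moon trails the Sun by θ/15 = 244.1/15 ≈ 16.27 hours.
06:00 + 16.27 h ≈ 22:16 → 22:00 to the nearest hour.

22:00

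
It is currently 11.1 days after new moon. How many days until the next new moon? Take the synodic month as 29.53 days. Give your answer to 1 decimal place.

18.4 days

One full lunation from the last new moon is 29.53 d; remaining = 29.53 − 11.1 = 18.430 d.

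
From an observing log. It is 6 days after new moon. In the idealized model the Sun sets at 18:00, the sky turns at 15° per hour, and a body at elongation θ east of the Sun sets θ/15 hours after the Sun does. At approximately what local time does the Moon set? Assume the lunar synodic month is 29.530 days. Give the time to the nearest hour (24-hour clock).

Elongation θ = 360° × 6/29.530 ≈ 73.1°.
Delay after the Sun = 73.1° / (15°/h) ≈ 4.88 h.
18:00 + 4.88 h ≈ 22:53 → 23:00 to the nearest hour.

23:00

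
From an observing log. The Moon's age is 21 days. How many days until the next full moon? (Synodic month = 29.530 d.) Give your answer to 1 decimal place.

23.3 days

Full moon is 0.5 of the way through the cycle: age 0.5 × 29.530 = 14.765 d.
Already past this cycle's full moon; the next is at 14.765 + 29.530 = 44.295 d, so 44.295 − 21 = 23.295 days.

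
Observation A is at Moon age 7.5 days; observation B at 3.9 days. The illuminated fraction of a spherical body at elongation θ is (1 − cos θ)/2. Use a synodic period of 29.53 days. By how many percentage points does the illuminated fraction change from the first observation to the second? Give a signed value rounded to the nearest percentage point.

-35 percentage points

First observation: θ = 360°·7.5/29.53 = 91.4°, so f = 0.512.
Second observation: θ = 47.5°, f = 0.162.
Δf = 0.162 − 0.512 = -0.350, i.e. -35 pp.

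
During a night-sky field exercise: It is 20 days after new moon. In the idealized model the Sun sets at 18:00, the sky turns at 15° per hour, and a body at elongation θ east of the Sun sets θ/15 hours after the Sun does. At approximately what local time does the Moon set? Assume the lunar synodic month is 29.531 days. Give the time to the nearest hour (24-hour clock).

The Moon has covered 20/29.531 of its cycle, so θ ≈ 360° × 20/29.531 = 243.8°.
At 15° of sky rotation per hour, 243.8° corresponds to a 16.25 h lag.
18:00 + 16.25 h ≈ 10:15 → 10:00 to the nearest hour.

10:00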